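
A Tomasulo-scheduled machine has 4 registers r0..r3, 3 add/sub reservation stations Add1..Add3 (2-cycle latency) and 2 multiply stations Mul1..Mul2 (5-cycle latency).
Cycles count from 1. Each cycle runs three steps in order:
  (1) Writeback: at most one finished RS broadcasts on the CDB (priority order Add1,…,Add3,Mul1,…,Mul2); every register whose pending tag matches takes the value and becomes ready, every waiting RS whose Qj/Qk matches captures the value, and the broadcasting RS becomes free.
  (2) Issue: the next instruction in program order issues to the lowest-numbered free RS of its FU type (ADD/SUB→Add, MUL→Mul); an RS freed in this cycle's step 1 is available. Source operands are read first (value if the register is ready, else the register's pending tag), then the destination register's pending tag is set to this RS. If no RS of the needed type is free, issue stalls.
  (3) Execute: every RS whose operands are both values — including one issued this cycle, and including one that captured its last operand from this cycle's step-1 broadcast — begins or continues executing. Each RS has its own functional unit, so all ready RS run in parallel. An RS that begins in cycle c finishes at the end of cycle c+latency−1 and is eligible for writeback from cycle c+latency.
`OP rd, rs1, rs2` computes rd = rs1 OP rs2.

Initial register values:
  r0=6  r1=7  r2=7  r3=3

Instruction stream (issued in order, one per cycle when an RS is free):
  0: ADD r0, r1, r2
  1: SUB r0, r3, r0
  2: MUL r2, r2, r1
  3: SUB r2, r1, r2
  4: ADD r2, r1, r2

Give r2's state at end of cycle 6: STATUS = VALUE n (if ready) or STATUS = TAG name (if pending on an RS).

c1: issue ADD r0<-Add1 | r0:Add1,r1:7,r2:7,r3:3
c2: issue SUB r0<-Add2 | r0:Add2,r1:7,r2:7,r3:3
c3: CDB Add1=14; issue MUL r2<-Mul1 | r0:Add2,r1:7,r2:Mul1,r3:3
c4: issue SUB r2<-Add1 | r0:Add2,r1:7,r2:Add1,r3:3
c5: CDB Add2=-11; issue ADD r2<-Add2 | r0:-11,r1:7,r2:Add2,r3:3
c6: - | r0:-11,r1:7,r2:Add2,r3:3

STATUS = TAG Add2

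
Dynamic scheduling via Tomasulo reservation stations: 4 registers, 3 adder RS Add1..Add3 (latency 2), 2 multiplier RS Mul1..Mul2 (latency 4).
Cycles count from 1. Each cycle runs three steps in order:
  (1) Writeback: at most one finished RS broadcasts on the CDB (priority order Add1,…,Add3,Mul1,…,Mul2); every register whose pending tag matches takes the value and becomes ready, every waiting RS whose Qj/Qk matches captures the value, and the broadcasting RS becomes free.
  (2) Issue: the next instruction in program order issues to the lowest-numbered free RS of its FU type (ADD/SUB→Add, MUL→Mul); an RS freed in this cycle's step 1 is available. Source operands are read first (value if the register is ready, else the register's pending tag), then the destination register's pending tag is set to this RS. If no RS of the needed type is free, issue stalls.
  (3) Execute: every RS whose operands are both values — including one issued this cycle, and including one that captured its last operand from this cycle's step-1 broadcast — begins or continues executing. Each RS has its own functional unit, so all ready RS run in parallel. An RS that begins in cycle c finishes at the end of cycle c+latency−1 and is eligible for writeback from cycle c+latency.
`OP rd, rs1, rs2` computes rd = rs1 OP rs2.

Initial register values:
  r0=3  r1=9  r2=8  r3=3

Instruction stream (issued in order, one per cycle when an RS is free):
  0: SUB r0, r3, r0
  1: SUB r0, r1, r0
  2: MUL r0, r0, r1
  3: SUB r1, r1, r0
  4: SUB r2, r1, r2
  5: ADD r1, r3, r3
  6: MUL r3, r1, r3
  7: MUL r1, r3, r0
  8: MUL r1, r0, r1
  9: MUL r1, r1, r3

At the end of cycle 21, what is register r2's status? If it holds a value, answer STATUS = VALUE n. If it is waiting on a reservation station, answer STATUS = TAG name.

STATUS = VALUE -80

c1: issue SUB r0<-Add1 | r0:Add1,r1:9,r2:8,r3:3
c2: issue SUB r0<-Add2 | r0:Add2,r1:9,r2:8,r3:3
c3: CDB Add1=0; issue MUL r0<-Mul1 | r0:Mul1,r1:9,r2:8,r3:3
c4: issue SUB r1<-Add1 | r0:Mul1,r1:Add1,r2:8,r3:3
c5: CDB Add2=9; issue SUB r2<-Add2 | r0:Mul1,r1:Add1,r2:Add2,r3:3
c6: issue ADD r1<-Add3 | r0:Mul1,r1:Add3,r2:Add2,r3:3
c7: issue MUL r3<-Mul2 | r0:Mul1,r1:Add3,r2:Add2,r3:Mul2
c8: CDB Add3=6; stall | r0:Mul1,r1:6,r2:Add2,r3:Mul2
c9: CDB Mul1=81; issue MUL r1<-Mul1 | r0:81,r1:Mul1,r2:Add2,r3:Mul2
c10: stall | r0:81,r1:Mul1,r2:Add2,r3:Mul2
c11: CDB Add1=-72; stall | r0:81,r1:Mul1,r2:Add2,r3:Mul2
c12: CDB Mul2=18; issue MUL r1<-Mul2 | r0:81,r1:Mul2,r2:Add2,r3:18
c13: CDB Add2=-80; stall | r0:81,r1:Mul2,r2:-80,r3:18
c14: stall | r0:81,r1:Mul2,r2:-80,r3:18
c15: stall | r0:81,r1:Mul2,r2:-80,r3:18
c16: CDB Mul1=1458; issue MUL r1<-Mul1 | r0:81,r1:Mul1,r2:-80,r3:18
c17: - | r0:81,r1:Mul1,r2:-80,r3:18
c18: - | r0:81,r1:Mul1,r2:-80,r3:18
c19: - | r0:81,r1:Mul1,r2:-80,r3:18
c20: CDB Mul2=118098 | r0:81,r1:Mul1,r2:-80,r3:18
c21: - | r0:81,r1:Mul1,r2:-80,r3:18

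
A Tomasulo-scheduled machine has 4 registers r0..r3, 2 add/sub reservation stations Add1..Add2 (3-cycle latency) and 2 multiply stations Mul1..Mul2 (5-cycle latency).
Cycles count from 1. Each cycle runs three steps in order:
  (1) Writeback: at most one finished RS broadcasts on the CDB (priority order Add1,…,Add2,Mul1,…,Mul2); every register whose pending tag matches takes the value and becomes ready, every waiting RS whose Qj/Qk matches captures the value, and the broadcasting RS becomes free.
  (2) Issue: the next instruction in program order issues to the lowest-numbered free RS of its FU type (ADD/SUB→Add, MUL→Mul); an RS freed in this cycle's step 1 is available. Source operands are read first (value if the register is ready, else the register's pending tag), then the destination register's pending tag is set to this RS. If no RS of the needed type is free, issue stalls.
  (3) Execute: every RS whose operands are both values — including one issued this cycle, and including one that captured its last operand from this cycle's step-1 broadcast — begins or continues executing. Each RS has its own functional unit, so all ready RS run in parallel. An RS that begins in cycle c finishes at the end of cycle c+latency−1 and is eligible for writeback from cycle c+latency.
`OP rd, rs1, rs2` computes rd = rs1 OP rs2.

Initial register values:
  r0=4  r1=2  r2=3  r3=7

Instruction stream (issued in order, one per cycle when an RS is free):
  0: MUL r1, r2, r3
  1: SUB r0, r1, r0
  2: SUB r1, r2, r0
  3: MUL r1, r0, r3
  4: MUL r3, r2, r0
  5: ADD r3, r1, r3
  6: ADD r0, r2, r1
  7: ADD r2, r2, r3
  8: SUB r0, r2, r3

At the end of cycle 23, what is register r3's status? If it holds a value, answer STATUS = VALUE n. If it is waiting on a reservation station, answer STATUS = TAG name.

c1: issue MUL r1<-Mul1 | r0:4,r1:Mul1,r2:3,r3:7
c2: issue SUB r0<-Add1 | r0:Add1,r1:Mul1,r2:3,r3:7
c3: issue SUB r1<-Add2 | r0:Add1,r1:Add2,r2:3,r3:7
c4: issue MUL r1<-Mul2 | r0:Add1,r1:Mul2,r2:3,r3:7
c5: stall | r0:Add1,r1:Mul2,r2:3,r3:7
c6: CDB Mul1=21; issue MUL r3<-Mul1 | r0:Add1,r1:Mul2,r2:3,r3:Mul1
c7: stall | r0:Add1,r1:Mul2,r2:3,r3:Mul1
c8: stall | r0:Add1,r1:Mul2,r2:3,r3:Mul1
c9: CDB Add1=17; issue ADD r3<-Add1 | r0:17,r1:Mul2,r2:3,r3:Add1
c10: stall | r0:17,r1:Mul2,r2:3,r3:Add1
c11: stall | r0:17,r1:Mul2,r2:3,r3:Add1
c12: CDB Add2=-14; issue ADD r0<-Add2 | r0:Add2,r1:Mul2,r2:3,r3:Add1
c13: stall | r0:Add2,r1:Mul2,r2:3,r3:Add1
c14: CDB Mul1=51; stall | r0:Add2,r1:Mul2,r2:3,r3:Add1
c15: CDB Mul2=119; stall | r0:Add2,r1:119,r2:3,r3:Add1
c16: stall | r0:Add2,r1:119,r2:3,r3:Add1
c17: stall | r0:Add2,r1:119,r2:3,r3:Add1
c18: CDB Add1=170; issue ADD r2<-Add1 | r0:Add2,r1:119,r2:Add1,r3:170
c19: CDB Add2=122; issue SUB r0<-Add2 | r0:Add2,r1:119,r2:Add1,r3:170
c20: - | r0:Add2,r1:119,r2:Add1,r3:170
c21: CDB Add1=173 | r0:Add2,r1:119,r2:173,r3:170
c22: - | r0:Add2,r1:119,r2:173,r3:170
c23: - | r0:Add2,r1:119,r2:173,r3:170

STATUS = VALUE 170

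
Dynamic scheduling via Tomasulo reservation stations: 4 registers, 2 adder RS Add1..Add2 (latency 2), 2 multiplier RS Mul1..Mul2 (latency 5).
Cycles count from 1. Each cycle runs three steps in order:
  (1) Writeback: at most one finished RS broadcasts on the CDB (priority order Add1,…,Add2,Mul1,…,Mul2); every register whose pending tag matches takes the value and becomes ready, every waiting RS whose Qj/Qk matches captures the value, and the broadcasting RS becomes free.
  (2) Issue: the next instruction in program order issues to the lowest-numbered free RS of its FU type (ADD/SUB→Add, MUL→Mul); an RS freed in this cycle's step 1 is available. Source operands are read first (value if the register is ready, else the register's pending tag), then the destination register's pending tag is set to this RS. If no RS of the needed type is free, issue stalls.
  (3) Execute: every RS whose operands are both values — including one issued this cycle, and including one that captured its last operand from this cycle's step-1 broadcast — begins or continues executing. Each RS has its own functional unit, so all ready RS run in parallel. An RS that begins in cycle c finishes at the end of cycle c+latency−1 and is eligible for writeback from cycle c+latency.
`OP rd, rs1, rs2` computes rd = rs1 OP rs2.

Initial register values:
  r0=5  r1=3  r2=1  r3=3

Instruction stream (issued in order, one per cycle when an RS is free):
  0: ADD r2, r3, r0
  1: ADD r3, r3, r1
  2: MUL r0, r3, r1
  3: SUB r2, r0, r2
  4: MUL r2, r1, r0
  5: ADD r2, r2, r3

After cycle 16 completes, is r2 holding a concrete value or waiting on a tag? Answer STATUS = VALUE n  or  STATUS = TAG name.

  c1: issue ADD r2<-Add1  regs: r0:5,r1:3,r2:Add1,r3:3
  c2: issue ADD r3<-Add2  regs: r0:5,r1:3,r2:Add1,r3:Add2
  c3: CDB Add1=8; issue MUL r0<-Mul1  regs: r0:Mul1,r1:3,r2:8,r3:Add2
  c4: CDB Add2=6; issue SUB r2<-Add1  regs: r0:Mul1,r1:3,r2:Add1,r3:6
  c5: issue MUL r2<-Mul2  regs: r0:Mul1,r1:3,r2:Mul2,r3:6
  c6: issue ADD r2<-Add2  regs: r0:Mul1,r1:3,r2:Add2,r3:6
  c7: -  regs: r0:Mul1,r1:3,r2:Add2,r3:6
  c8: -  regs: r0:Mul1,r1:3,r2:Add2,r3:6
  c9: CDB Mul1=18  regs: r0:18,r1:3,r2:Add2,r3:6
  c10: -  regs: r0:18,r1:3,r2:Add2,r3:6
  c11: CDB Add1=10  regs: r0:18,r1:3,r2:Add2,r3:6
  c12: -  regs: r0:18,r1:3,r2:Add2,r3:6
  c13: -  regs: r0:18,r1:3,r2:Add2,r3:6
  c14: CDB Mul2=54  regs: r0:18,r1:3,r2:Add2,r3:6
  c15: -  regs: r0:18,r1:3,r2:Add2,r3:6
  c16: CDB Add2=60  regs: r0:18,r1:3,r2:60,r3:6

STATUS = VALUE 60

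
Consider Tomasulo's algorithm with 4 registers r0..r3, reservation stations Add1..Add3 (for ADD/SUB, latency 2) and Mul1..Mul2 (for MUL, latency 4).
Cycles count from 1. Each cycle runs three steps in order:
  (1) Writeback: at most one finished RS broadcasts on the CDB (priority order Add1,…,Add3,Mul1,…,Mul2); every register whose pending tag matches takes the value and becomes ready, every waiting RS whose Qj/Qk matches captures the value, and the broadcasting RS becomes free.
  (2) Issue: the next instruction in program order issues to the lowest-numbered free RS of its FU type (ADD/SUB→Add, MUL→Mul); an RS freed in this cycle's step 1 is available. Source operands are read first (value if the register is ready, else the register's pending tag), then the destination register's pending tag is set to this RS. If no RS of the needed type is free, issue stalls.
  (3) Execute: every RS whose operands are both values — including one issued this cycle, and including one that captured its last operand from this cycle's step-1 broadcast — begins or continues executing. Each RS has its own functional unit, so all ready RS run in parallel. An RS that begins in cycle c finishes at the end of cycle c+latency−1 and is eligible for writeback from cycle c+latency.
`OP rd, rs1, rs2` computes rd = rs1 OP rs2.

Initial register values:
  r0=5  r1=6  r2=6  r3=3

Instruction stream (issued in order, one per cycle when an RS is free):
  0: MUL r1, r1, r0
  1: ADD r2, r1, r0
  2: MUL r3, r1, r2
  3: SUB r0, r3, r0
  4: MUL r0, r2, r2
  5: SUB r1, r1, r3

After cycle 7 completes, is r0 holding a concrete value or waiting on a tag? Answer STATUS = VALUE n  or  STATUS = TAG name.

STATUS = TAG Mul1

  c1: issue MUL r1<-Mul1  regs: r0:5,r1:Mul1,r2:6,r3:3
  c2: issue ADD r2<-Add1  regs: r0:5,r1:Mul1,r2:Add1,r3:3
  c3: issue MUL r3<-Mul2  regs: r0:5,r1:Mul1,r2:Add1,r3:Mul2
  c4: issue SUB r0<-Add2  regs: r0:Add2,r1:Mul1,r2:Add1,r3:Mul2
  c5: CDB Mul1=30; issue MUL r0<-Mul1  regs: r0:Mul1,r1:30,r2:Add1,r3:Mul2
  c6: issue SUB r1<-Add3  regs: r0:Mul1,r1:Add3,r2:Add1,r3:Mul2
  c7: CDB Add1=35  regs: r0:Mul1,r1:Add3,r2:35,r3:Mul2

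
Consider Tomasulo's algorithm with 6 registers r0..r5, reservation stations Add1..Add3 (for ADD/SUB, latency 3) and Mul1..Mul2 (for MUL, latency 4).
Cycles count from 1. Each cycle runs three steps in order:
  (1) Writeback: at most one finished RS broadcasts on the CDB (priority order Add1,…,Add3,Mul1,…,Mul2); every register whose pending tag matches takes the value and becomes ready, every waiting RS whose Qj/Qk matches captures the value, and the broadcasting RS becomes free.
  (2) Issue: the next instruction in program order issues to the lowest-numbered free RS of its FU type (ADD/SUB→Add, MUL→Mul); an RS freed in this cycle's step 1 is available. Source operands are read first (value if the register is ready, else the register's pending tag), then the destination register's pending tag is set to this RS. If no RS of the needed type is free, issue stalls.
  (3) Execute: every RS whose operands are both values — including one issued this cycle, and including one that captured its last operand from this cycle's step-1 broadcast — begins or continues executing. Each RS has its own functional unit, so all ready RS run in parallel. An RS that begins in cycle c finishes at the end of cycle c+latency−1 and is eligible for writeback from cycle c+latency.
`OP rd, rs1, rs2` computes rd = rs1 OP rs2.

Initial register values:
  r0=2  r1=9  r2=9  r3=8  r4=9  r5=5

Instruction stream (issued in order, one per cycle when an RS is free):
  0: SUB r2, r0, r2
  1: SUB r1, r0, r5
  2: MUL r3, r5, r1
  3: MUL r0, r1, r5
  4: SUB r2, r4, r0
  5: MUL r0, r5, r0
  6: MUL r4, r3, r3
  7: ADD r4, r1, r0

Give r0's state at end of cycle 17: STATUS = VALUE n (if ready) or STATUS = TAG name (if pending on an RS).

c1: issue SUB r2<-Add1 | r0:2,r1:9,r2:Add1,r3:8,r4:9,r5:5
c2: issue SUB r1<-Add2 | r0:2,r1:Add2,r2:Add1,r3:8,r4:9,r5:5
c3: issue MUL r3<-Mul1 | r0:2,r1:Add2,r2:Add1,r3:Mul1,r4:9,r5:5
c4: CDB Add1=-7; issue MUL r0<-Mul2 | r0:Mul2,r1:Add2,r2:-7,r3:Mul1,r4:9,r5:5
c5: CDB Add2=-3; issue SUB r2<-Add1 | r0:Mul2,r1:-3,r2:Add1,r3:Mul1,r4:9,r5:5
c6: stall | r0:Mul2,r1:-3,r2:Add1,r3:Mul1,r4:9,r5:5
c7: stall | r0:Mul2,r1:-3,r2:Add1,r3:Mul1,r4:9,r5:5
c8: stall | r0:Mul2,r1:-3,r2:Add1,r3:Mul1,r4:9,r5:5
c9: CDB Mul1=-15; issue MUL r0<-Mul1 | r0:Mul1,r1:-3,r2:Add1,r3:-15,r4:9,r5:5
c10: CDB Mul2=-15; issue MUL r4<-Mul2 | r0:Mul1,r1:-3,r2:Add1,r3:-15,r4:Mul2,r5:5
c11: issue ADD r4<-Add2 | r0:Mul1,r1:-3,r2:Add1,r3:-15,r4:Add2,r5:5
c12: - | r0:Mul1,r1:-3,r2:Add1,r3:-15,r4:Add2,r5:5
c13: CDB Add1=24 | r0:Mul1,r1:-3,r2:24,r3:-15,r4:Add2,r5:5
c14: CDB Mul1=-75 | r0:-75,r1:-3,r2:24,r3:-15,r4:Add2,r5:5
c15: CDB Mul2=225 | r0:-75,r1:-3,r2:24,r3:-15,r4:Add2,r5:5
c16: - | r0:-75,r1:-3,r2:24,r3:-15,r4:Add2,r5:5
c17: CDB Add2=-78 | r0:-75,r1:-3,r2:24,r3:-15,r4:-78,r5:5

STATUS = VALUE -75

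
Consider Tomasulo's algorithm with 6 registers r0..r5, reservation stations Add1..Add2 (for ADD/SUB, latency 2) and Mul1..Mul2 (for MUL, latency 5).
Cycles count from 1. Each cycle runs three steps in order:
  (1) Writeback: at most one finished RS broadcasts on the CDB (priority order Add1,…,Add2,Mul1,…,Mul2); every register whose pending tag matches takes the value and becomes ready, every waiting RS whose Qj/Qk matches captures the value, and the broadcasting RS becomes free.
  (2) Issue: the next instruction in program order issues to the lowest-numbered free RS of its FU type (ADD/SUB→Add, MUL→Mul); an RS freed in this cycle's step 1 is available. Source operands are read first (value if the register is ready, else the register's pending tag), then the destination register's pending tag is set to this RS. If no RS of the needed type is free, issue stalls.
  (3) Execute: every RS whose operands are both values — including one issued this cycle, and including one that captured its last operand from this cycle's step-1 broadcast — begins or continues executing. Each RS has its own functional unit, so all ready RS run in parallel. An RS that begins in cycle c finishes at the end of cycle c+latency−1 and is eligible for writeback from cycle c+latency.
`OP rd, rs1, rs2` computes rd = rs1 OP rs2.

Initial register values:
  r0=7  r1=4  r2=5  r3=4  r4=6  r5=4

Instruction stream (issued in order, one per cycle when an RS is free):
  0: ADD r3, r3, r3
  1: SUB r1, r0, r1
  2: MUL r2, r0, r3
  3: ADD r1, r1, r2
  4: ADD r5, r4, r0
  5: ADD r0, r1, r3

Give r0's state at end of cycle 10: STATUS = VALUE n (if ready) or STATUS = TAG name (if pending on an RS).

cycle 1: issue ADD r3<-Add1 // r0:7,r1:4,r2:5,r3:Add1,r4:6,r5:4
cycle 2: issue SUB r1<-Add2 // r0:7,r1:Add2,r2:5,r3:Add1,r4:6,r5:4
cycle 3: CDB Add1=8; issue MUL r2<-Mul1 // r0:7,r1:Add2,r2:Mul1,r3:8,r4:6,r5:4
cycle 4: CDB Add2=3; issue ADD r1<-Add1 // r0:7,r1:Add1,r2:Mul1,r3:8,r4:6,r5:4
cycle 5: issue ADD r5<-Add2 // r0:7,r1:Add1,r2:Mul1,r3:8,r4:6,r5:Add2
cycle 6: stall // r0:7,r1:Add1,r2:Mul1,r3:8,r4:6,r5:Add2
cycle 7: CDB Add2=13; issue ADD r0<-Add2 // r0:Add2,r1:Add1,r2:Mul1,r3:8,r4:6,r5:13
cycle 8: CDB Mul1=56 // r0:Add2,r1:Add1,r2:56,r3:8,r4:6,r5:13
cycle 9: - // r0:Add2,r1:Add1,r2:56,r3:8,r4:6,r5:13
cycle 10: CDB Add1=59 // r0:Add2,r1:59,r2:56,r3:8,r4:6,r5:13

STATUS = TAG Add2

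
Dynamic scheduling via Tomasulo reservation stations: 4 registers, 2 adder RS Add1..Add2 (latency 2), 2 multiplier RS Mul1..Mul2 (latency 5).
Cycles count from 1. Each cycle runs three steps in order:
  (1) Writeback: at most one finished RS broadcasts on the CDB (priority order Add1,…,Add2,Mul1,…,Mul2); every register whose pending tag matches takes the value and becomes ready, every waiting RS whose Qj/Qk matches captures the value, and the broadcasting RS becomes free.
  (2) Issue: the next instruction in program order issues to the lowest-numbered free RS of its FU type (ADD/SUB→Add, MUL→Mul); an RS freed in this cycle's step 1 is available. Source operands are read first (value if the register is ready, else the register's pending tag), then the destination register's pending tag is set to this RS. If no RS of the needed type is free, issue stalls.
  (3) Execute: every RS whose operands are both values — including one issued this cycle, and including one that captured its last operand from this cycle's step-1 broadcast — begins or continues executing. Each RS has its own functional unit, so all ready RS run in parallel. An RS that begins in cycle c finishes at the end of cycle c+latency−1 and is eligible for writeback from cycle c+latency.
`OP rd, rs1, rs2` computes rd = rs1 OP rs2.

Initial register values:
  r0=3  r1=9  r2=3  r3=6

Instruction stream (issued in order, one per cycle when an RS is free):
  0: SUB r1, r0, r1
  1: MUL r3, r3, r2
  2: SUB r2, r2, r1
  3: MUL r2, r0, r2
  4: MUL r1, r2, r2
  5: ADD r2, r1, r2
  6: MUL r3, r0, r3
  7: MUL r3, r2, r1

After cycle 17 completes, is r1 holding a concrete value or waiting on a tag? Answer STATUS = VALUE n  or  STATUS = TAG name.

c1: issue SUB r1<-Add1 | r0:3,r1:Add1,r2:3,r3:6
c2: issue MUL r3<-Mul1 | r0:3,r1:Add1,r2:3,r3:Mul1
c3: CDB Add1=-6; issue SUB r2<-Add1 | r0:3,r1:-6,r2:Add1,r3:Mul1
c4: issue MUL r2<-Mul2 | r0:3,r1:-6,r2:Mul2,r3:Mul1
c5: CDB Add1=9; stall | r0:3,r1:-6,r2:Mul2,r3:Mul1
c6: stall | r0:3,r1:-6,r2:Mul2,r3:Mul1
c7: CDB Mul1=18; issue MUL r1<-Mul1 | r0:3,r1:Mul1,r2:Mul2,r3:18
c8: issue ADD r2<-Add1 | r0:3,r1:Mul1,r2:Add1,r3:18
c9: stall | r0:3,r1:Mul1,r2:Add1,r3:18
c10: CDB Mul2=27; issue MUL r3<-Mul2 | r0:3,r1:Mul1,r2:Add1,r3:Mul2
c11: stall | r0:3,r1:Mul1,r2:Add1,r3:Mul2
c12: stall | r0:3,r1:Mul1,r2:Add1,r3:Mul2
c13: stall | r0:3,r1:Mul1,r2:Add1,r3:Mul2
c14: stall | r0:3,r1:Mul1,r2:Add1,r3:Mul2
c15: CDB Mul1=729; issue MUL r3<-Mul1 | r0:3,r1:729,r2:Add1,r3:Mul1
c16: CDB Mul2=54 | r0:3,r1:729,r2:Add1,r3:Mul1
c17: CDB Add1=756 | r0:3,r1:729,r2:756,r3:Mul1

STATUS = VALUE 729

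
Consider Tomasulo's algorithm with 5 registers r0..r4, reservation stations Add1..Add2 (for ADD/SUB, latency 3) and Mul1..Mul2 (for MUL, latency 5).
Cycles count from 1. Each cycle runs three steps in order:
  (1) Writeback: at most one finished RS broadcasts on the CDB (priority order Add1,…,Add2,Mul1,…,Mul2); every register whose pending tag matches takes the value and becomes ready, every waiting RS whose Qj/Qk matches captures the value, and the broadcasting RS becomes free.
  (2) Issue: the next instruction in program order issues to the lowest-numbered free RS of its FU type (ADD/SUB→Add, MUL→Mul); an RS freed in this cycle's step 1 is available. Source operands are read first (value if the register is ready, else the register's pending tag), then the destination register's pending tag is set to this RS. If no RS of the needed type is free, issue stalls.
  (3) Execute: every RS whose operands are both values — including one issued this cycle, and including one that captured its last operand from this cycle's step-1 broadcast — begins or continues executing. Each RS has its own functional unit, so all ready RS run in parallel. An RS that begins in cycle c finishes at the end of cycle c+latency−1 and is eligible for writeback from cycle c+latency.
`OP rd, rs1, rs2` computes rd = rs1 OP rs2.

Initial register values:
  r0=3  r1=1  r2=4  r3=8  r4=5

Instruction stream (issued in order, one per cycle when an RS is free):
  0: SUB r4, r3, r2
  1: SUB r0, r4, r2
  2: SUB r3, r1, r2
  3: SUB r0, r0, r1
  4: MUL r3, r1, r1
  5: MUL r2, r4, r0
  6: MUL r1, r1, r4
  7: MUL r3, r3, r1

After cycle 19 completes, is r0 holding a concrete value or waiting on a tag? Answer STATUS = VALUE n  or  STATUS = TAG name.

  c1: issue SUB r4<-Add1  regs: r0:3,r1:1,r2:4,r3:8,r4:Add1
  c2: issue SUB r0<-Add2  regs: r0:Add2,r1:1,r2:4,r3:8,r4:Add1
  c3: stall  regs: r0:Add2,r1:1,r2:4,r3:8,r4:Add1
  c4: CDB Add1=4; issue SUB r3<-Add1  regs: r0:Add2,r1:1,r2:4,r3:Add1,r4:4
  c5: stall  regs: r0:Add2,r1:1,r2:4,r3:Add1,r4:4
  c6: stall  regs: r0:Add2,r1:1,r2:4,r3:Add1,r4:4
  c7: CDB Add1=-3; issue SUB r0<-Add1  regs: r0:Add1,r1:1,r2:4,r3:-3,r4:4
  c8: CDB Add2=0; issue MUL r3<-Mul1  regs: r0:Add1,r1:1,r2:4,r3:Mul1,r4:4
  c9: issue MUL r2<-Mul2  regs: r0:Add1,r1:1,r2:Mul2,r3:Mul1,r4:4
  c10: stall  regs: r0:Add1,r1:1,r2:Mul2,r3:Mul1,r4:4
  c11: CDB Add1=-1; stall  regs: r0:-1,r1:1,r2:Mul2,r3:Mul1,r4:4
  c12: stall  regs: r0:-1,r1:1,r2:Mul2,r3:Mul1,r4:4
  c13: CDB Mul1=1; issue MUL r1<-Mul1  regs: r0:-1,r1:Mul1,r2:Mul2,r3:1,r4:4
  c14: stall  regs: r0:-1,r1:Mul1,r2:Mul2,r3:1,r4:4
  c15: stall  regs: r0:-1,r1:Mul1,r2:Mul2,r3:1,r4:4
  c16: CDB Mul2=-4; issue MUL r3<-Mul2  regs: r0:-1,r1:Mul1,r2:-4,r3:Mul2,r4:4
  c17: -  regs: r0:-1,r1:Mul1,r2:-4,r3:Mul2,r4:4
  c18: CDB Mul1=4  regs: r0:-1,r1:4,r2:-4,r3:Mul2,r4:4
  c19: -  regs: r0:-1,r1:4,r2:-4,r3:Mul2,r4:4

STATUS = VALUE -1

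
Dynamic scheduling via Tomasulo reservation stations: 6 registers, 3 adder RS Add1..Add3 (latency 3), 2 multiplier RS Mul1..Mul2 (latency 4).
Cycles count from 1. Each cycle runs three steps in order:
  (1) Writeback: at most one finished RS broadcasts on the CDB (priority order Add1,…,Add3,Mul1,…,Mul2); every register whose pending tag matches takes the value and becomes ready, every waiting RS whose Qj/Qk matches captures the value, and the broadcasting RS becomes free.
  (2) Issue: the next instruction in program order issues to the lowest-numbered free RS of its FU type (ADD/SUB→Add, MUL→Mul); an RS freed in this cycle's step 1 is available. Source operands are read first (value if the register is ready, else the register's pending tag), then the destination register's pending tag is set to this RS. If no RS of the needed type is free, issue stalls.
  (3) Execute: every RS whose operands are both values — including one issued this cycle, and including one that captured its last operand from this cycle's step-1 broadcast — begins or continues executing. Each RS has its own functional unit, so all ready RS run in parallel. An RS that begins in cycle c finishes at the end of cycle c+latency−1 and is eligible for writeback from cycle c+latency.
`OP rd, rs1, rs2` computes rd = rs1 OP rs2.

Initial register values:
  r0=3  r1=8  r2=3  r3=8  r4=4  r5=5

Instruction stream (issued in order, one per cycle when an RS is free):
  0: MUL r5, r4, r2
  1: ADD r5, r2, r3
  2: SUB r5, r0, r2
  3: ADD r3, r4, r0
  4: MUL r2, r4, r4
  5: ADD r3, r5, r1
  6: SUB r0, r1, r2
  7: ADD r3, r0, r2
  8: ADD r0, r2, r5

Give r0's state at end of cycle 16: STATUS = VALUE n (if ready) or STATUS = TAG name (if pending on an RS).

c1: issue MUL r5<-Mul1 | r0:3,r1:8,r2:3,r3:8,r4:4,r5:Mul1
c2: issue ADD r5<-Add1 | r0:3,r1:8,r2:3,r3:8,r4:4,r5:Add1
c3: issue SUB r5<-Add2 | r0:3,r1:8,r2:3,r3:8,r4:4,r5:Add2
c4: issue ADD r3<-Add3 | r0:3,r1:8,r2:3,r3:Add3,r4:4,r5:Add2
c5: CDB Add1=11; issue MUL r2<-Mul2 | r0:3,r1:8,r2:Mul2,r3:Add3,r4:4,r5:Add2
c6: CDB Add2=0; issue ADD r3<-Add1 | r0:3,r1:8,r2:Mul2,r3:Add1,r4:4,r5:0
c7: CDB Add3=7; issue SUB r0<-Add2 | r0:Add2,r1:8,r2:Mul2,r3:Add1,r4:4,r5:0
c8: CDB Mul1=12; issue ADD r3<-Add3 | r0:Add2,r1:8,r2:Mul2,r3:Add3,r4:4,r5:0
c9: CDB Add1=8; issue ADD r0<-Add1 | r0:Add1,r1:8,r2:Mul2,r3:Add3,r4:4,r5:0
c10: CDB Mul2=16 | r0:Add1,r1:8,r2:16,r3:Add3,r4:4,r5:0
c11: - | r0:Add1,r1:8,r2:16,r3:Add3,r4:4,r5:0
c12: - | r0:Add1,r1:8,r2:16,r3:Add3,r4:4,r5:0
c13: CDB Add1=16 | r0:16,r1:8,r2:16,r3:Add3,r4:4,r5:0
c14: CDB Add2=-8 | r0:16,r1:8,r2:16,r3:Add3,r4:4,r5:0
c15: - | r0:16,r1:8,r2:16,r3:Add3,r4:4,r5:0
c16: - | r0:16,r1:8,r2:16,r3:Add3,r4:4,r5:0

STATUS = VALUE 16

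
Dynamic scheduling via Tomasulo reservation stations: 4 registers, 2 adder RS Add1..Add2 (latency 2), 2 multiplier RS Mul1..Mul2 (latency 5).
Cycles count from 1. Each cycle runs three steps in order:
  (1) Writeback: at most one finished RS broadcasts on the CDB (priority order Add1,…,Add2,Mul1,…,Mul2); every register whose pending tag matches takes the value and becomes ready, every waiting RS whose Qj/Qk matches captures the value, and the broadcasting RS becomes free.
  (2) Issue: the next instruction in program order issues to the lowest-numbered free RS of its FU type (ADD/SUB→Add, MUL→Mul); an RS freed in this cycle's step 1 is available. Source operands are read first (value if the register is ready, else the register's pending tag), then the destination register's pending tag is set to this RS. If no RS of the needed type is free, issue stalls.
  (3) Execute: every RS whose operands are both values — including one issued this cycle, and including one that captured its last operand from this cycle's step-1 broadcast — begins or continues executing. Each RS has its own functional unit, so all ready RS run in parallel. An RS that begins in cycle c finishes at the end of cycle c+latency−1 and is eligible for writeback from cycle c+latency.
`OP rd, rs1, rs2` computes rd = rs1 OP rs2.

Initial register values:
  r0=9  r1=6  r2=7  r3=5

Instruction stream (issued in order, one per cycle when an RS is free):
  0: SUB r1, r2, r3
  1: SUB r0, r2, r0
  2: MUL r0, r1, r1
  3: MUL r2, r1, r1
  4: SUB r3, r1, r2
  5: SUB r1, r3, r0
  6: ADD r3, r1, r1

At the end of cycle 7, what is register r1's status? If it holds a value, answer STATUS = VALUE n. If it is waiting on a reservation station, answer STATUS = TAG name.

c1: issue SUB r1<-Add1 | r0:9,r1:Add1,r2:7,r3:5
c2: issue SUB r0<-Add2 | r0:Add2,r1:Add1,r2:7,r3:5
c3: CDB Add1=2; issue MUL r0<-Mul1 | r0:Mul1,r1:2,r2:7,r3:5
c4: CDB Add2=-2; issue MUL r2<-Mul2 | r0:Mul1,r1:2,r2:Mul2,r3:5
c5: issue SUB r3<-Add1 | r0:Mul1,r1:2,r2:Mul2,r3:Add1
c6: issue SUB r1<-Add2 | r0:Mul1,r1:Add2,r2:Mul2,r3:Add1
c7: stall | r0:Mul1,r1:Add2,r2:Mul2,r3:Add1

STATUS = TAG Add2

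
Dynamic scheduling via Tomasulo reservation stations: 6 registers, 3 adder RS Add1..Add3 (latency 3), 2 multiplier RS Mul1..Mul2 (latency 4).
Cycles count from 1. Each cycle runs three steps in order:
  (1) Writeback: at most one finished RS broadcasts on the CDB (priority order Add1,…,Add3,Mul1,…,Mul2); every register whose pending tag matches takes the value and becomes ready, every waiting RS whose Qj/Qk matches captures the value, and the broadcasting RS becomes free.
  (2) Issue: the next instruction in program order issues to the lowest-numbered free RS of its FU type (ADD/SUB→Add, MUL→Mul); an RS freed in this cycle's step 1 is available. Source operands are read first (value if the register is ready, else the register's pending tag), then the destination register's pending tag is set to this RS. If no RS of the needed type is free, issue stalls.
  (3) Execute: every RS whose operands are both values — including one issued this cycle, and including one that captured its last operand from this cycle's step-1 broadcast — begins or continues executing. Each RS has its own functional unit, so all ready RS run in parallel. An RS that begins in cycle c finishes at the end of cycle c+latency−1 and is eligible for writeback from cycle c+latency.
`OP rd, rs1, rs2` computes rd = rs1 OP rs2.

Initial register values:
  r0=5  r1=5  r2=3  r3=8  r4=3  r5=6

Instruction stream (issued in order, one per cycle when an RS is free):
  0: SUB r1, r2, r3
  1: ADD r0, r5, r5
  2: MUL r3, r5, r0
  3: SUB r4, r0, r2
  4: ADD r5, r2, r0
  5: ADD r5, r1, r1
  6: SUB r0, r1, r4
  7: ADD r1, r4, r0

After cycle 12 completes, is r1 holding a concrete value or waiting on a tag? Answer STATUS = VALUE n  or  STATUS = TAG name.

  c1: issue SUB r1<-Add1  regs: r0:5,r1:Add1,r2:3,r3:8,r4:3,r5:6
  c2: issue ADD r0<-Add2  regs: r0:Add2,r1:Add1,r2:3,r3:8,r4:3,r5:6
  c3: issue MUL r3<-Mul1  regs: r0:Add2,r1:Add1,r2:3,r3:Mul1,r4:3,r5:6
  c4: CDB Add1=-5; issue SUB r4<-Add1  regs: r0:Add2,r1:-5,r2:3,r3:Mul1,r4:Add1,r5:6
  c5: CDB Add2=12; issue ADD r5<-Add2  regs: r0:12,r1:-5,r2:3,r3:Mul1,r4:Add1,r5:Add2
  c6: issue ADD r5<-Add3  regs: r0:12,r1:-5,r2:3,r3:Mul1,r4:Add1,r5:Add3
  c7: stall  regs: r0:12,r1:-5,r2:3,r3:Mul1,r4:Add1,r5:Add3
  c8: CDB Add1=9; issue SUB r0<-Add1  regs: r0:Add1,r1:-5,r2:3,r3:Mul1,r4:9,r5:Add3
  c9: CDB Add2=15; issue ADD r1<-Add2  regs: r0:Add1,r1:Add2,r2:3,r3:Mul1,r4:9,r5:Add3
  c10: CDB Add3=-10  regs: r0:Add1,r1:Add2,r2:3,r3:Mul1,r4:9,r5:-10
  c11: CDB Add1=-14  regs: r0:-14,r1:Add2,r2:3,r3:Mul1,r4:9,r5:-10
  c12: CDB Mul1=72  regs: r0:-14,r1:Add2,r2:3,r3:72,r4:9,r5:-10

STATUS = TAG Add2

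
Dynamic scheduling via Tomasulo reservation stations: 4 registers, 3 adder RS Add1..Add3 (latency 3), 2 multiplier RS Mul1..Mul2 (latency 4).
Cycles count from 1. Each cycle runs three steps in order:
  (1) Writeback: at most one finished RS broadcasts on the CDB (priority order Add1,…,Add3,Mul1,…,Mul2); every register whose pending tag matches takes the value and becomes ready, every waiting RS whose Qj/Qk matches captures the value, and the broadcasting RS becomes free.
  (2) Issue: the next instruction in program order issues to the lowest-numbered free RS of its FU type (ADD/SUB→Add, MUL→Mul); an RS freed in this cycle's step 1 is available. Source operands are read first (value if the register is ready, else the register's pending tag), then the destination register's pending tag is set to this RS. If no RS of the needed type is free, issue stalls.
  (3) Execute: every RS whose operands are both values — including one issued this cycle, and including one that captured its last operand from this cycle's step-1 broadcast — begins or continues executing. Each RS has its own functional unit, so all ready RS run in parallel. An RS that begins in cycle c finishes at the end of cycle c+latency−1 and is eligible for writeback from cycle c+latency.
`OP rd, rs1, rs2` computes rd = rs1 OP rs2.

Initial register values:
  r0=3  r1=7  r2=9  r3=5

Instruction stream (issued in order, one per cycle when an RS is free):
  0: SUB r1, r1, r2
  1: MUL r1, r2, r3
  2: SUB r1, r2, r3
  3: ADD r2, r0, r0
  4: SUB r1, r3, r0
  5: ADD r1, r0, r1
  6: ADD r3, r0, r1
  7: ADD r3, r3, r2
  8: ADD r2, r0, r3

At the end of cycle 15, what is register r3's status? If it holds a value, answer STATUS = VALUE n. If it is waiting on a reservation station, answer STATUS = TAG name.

c1: issue SUB r1<-Add1 | r0:3,r1:Add1,r2:9,r3:5
c2: issue MUL r1<-Mul1 | r0:3,r1:Mul1,r2:9,r3:5
c3: issue SUB r1<-Add2 | r0:3,r1:Add2,r2:9,r3:5
c4: CDB Add1=-2; issue ADD r2<-Add1 | r0:3,r1:Add2,r2:Add1,r3:5
c5: issue SUB r1<-Add3 | r0:3,r1:Add3,r2:Add1,r3:5
c6: CDB Add2=4; issue ADD r1<-Add2 | r0:3,r1:Add2,r2:Add1,r3:5
c7: CDB Add1=6; issue ADD r3<-Add1 | r0:3,r1:Add2,r2:6,r3:Add1
c8: CDB Add3=2; issue ADD r3<-Add3 | r0:3,r1:Add2,r2:6,r3:Add3
c9: CDB Mul1=45; stall | r0:3,r1:Add2,r2:6,r3:Add3
c10: stall | r0:3,r1:Add2,r2:6,r3:Add3
c11: CDB Add2=5; issue ADD r2<-Add2 | r0:3,r1:5,r2:Add2,r3:Add3
c12: - | r0:3,r1:5,r2:Add2,r3:Add3
c13: - | r0:3,r1:5,r2:Add2,r3:Add3
c14: CDB Add1=8 | r0:3,r1:5,r2:Add2,r3:Add3
c15: - | r0:3,r1:5,r2:Add2,r3:Add3

STATUS = TAG Add3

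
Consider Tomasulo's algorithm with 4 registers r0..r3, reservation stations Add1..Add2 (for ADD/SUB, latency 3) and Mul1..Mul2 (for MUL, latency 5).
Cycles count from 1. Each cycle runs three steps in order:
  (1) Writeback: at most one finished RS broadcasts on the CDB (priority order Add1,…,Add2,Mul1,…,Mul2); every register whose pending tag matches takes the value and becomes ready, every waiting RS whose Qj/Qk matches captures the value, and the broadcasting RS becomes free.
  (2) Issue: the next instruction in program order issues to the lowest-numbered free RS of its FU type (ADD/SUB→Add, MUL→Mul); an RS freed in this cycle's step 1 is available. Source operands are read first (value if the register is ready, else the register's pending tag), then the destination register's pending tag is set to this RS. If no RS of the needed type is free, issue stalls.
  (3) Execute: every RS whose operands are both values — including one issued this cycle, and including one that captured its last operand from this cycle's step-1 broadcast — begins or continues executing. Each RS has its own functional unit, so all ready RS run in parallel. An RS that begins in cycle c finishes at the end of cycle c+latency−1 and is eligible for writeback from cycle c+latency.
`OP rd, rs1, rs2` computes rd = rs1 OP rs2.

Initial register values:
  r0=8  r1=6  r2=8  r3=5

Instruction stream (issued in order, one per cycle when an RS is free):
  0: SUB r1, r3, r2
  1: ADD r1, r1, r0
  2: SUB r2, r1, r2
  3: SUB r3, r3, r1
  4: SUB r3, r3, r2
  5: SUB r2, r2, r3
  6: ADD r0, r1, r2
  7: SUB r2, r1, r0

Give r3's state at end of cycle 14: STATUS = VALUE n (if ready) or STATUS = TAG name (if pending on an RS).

STATUS = VALUE 3

c1: issue SUB r1<-Add1 | r0:8,r1:Add1,r2:8,r3:5
c2: issue ADD r1<-Add2 | r0:8,r1:Add2,r2:8,r3:5
c3: stall | r0:8,r1:Add2,r2:8,r3:5
c4: CDB Add1=-3; issue SUB r2<-Add1 | r0:8,r1:Add2,r2:Add1,r3:5
c5: stall | r0:8,r1:Add2,r2:Add1,r3:5
c6: stall | r0:8,r1:Add2,r2:Add1,r3:5
c7: CDB Add2=5; issue SUB r3<-Add2 | r0:8,r1:5,r2:Add1,r3:Add2
c8: stall | r0:8,r1:5,r2:Add1,r3:Add2
c9: stall | r0:8,r1:5,r2:Add1,r3:Add2
c10: CDB Add1=-3; issue SUB r3<-Add1 | r0:8,r1:5,r2:-3,r3:Add1
c11: CDB Add2=0; issue SUB r2<-Add2 | r0:8,r1:5,r2:Add2,r3:Add1
c12: stall | r0:8,r1:5,r2:Add2,r3:Add1
c13: stall | r0:8,r1:5,r2:Add2,r3:Add1
c14: CDB Add1=3; issue ADD r0<-Add1 | r0:Add1,r1:5,r2:Add2,r3:3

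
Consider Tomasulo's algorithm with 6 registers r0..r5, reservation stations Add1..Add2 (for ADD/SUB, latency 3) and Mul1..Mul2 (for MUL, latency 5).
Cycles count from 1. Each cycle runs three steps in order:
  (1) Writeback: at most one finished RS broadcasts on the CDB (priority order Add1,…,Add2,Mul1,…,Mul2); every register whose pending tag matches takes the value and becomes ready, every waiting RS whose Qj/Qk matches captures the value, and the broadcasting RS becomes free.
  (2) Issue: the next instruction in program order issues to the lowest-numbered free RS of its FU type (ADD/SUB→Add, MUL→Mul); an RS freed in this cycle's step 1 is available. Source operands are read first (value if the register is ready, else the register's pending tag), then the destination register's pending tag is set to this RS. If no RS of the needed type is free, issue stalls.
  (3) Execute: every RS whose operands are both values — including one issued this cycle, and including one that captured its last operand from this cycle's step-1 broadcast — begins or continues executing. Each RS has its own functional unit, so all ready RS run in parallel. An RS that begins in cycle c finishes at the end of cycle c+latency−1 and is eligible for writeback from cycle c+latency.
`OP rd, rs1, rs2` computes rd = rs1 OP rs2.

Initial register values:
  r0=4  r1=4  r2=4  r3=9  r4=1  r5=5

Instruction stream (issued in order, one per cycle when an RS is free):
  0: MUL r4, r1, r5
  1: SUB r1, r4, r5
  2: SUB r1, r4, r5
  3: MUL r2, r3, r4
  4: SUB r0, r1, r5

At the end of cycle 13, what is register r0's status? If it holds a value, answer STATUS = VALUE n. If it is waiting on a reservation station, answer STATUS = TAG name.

cycle 1: issue MUL r4<-Mul1 // r0:4,r1:4,r2:4,r3:9,r4:Mul1,r5:5
cycle 2: issue SUB r1<-Add1 // r0:4,r1:Add1,r2:4,r3:9,r4:Mul1,r5:5
cycle 3: issue SUB r1<-Add2 // r0:4,r1:Add2,r2:4,r3:9,r4:Mul1,r5:5
cycle 4: issue MUL r2<-Mul2 // r0:4,r1:Add2,r2:Mul2,r3:9,r4:Mul1,r5:5
cycle 5: stall // r0:4,r1:Add2,r2:Mul2,r3:9,r4:Mul1,r5:5
cycle 6: CDB Mul1=20; stall // r0:4,r1:Add2,r2:Mul2,r3:9,r4:20,r5:5
cycle 7: stall // r0:4,r1:Add2,r2:Mul2,r3:9,r4:20,r5:5
cycle 8: stall // r0:4,r1:Add2,r2:Mul2,r3:9,r4:20,r5:5
cycle 9: CDB Add1=15; issue SUB r0<-Add1 // r0:Add1,r1:Add2,r2:Mul2,r3:9,r4:20,r5:5
cycle 10: CDB Add2=15 // r0:Add1,r1:15,r2:Mul2,r3:9,r4:20,r5:5
cycle 11: CDB Mul2=180 // r0:Add1,r1:15,r2:180,r3:9,r4:20,r5:5
cycle 12: - // r0:Add1,r1:15,r2:180,r3:9,r4:20,r5:5
cycle 13: CDB Add1=10 // r0:10,r1:15,r2:180,r3:9,r4:20,r5:5

STATUS = VALUE 10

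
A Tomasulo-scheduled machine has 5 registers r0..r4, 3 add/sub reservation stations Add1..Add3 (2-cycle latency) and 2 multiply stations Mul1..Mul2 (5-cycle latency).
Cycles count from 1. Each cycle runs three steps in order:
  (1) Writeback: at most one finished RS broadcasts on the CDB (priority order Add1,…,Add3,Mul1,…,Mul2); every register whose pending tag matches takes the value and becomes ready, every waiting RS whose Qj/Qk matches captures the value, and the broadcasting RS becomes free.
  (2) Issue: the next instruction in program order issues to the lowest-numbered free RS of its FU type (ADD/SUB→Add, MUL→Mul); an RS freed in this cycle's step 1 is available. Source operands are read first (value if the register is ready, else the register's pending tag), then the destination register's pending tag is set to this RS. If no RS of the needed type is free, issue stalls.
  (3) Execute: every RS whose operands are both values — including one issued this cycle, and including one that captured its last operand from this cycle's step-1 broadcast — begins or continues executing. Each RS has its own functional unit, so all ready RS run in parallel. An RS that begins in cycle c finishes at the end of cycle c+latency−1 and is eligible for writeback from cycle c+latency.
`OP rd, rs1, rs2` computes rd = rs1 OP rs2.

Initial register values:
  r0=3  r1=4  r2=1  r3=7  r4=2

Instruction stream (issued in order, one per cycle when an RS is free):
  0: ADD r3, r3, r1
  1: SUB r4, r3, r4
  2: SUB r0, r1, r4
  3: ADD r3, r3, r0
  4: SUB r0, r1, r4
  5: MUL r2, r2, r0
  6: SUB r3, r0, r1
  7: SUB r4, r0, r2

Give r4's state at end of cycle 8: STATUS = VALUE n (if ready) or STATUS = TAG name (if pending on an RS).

c1: issue ADD r3<-Add1 | r0:3,r1:4,r2:1,r3:Add1,r4:2
c2: issue SUB r4<-Add2 | r0:3,r1:4,r2:1,r3:Add1,r4:Add2
c3: CDB Add1=11; issue SUB r0<-Add1 | r0:Add1,r1:4,r2:1,r3:11,r4:Add2
c4: issue ADD r3<-Add3 | r0:Add1,r1:4,r2:1,r3:Add3,r4:Add2
c5: CDB Add2=9; issue SUB r0<-Add2 | r0:Add2,r1:4,r2:1,r3:Add3,r4:9
c6: issue MUL r2<-Mul1 | r0:Add2,r1:4,r2:Mul1,r3:Add3,r4:9
c7: CDB Add1=-5; issue SUB r3<-Add1 | r0:Add2,r1:4,r2:Mul1,r3:Add1,r4:9
c8: CDB Add2=-5; issue SUB r4<-Add2 | r0:-5,r1:4,r2:Mul1,r3:Add1,r4:Add2

STATUS = TAG Add2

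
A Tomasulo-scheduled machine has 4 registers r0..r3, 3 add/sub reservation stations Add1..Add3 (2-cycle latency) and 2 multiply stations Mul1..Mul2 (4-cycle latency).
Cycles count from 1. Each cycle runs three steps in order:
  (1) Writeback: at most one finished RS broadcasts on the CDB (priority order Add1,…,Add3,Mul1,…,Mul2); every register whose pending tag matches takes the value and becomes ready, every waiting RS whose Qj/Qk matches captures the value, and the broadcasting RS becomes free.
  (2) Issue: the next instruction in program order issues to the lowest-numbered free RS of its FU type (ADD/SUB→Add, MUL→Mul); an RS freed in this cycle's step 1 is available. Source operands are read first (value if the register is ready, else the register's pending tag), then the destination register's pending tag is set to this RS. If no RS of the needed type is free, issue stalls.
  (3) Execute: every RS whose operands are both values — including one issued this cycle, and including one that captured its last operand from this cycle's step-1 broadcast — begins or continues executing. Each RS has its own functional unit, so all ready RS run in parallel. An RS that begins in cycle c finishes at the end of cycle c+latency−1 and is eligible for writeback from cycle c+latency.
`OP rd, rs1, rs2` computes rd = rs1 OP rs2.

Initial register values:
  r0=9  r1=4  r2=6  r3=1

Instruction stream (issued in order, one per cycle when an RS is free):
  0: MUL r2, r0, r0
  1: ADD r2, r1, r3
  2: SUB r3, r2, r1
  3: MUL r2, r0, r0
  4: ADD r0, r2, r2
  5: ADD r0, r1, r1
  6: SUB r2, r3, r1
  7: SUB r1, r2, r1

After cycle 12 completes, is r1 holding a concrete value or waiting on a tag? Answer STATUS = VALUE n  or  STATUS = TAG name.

  c1: issue MUL r2<-Mul1  regs: r0:9,r1:4,r2:Mul1,r3:1
  c2: issue ADD r2<-Add1  regs: r0:9,r1:4,r2:Add1,r3:1
  c3: issue SUB r3<-Add2  regs: r0:9,r1:4,r2:Add1,r3:Add2
  c4: CDB Add1=5; issue MUL r2<-Mul2  regs: r0:9,r1:4,r2:Mul2,r3:Add2
  c5: CDB Mul1=81; issue ADD r0<-Add1  regs: r0:Add1,r1:4,r2:Mul2,r3:Add2
  c6: CDB Add2=1; issue ADD r0<-Add2  regs: r0:Add2,r1:4,r2:Mul2,r3:1
  c7: issue SUB r2<-Add3  regs: r0:Add2,r1:4,r2:Add3,r3:1
  c8: CDB Add2=8; issue SUB r1<-Add2  regs: r0:8,r1:Add2,r2:Add3,r3:1
  c9: CDB Add3=-3  regs: r0:8,r1:Add2,r2:-3,r3:1
  c10: CDB Mul2=81  regs: r0:8,r1:Add2,r2:-3,r3:1
  c11: CDB Add2=-7  regs: r0:8,r1:-7,r2:-3,r3:1
  c12: CDB Add1=162  regs: r0:8,r1:-7,r2:-3,r3:1

STATUS = VALUE -7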